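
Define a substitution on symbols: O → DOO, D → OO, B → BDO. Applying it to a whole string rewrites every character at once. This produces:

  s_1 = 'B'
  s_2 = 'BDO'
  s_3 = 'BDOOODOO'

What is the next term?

Rewriting each symbol of BDOOODOO: B→BDO, D→OO, O→DOO, O→DOO, O→DOO, D→OO, O→DOO, O→DOO, which concatenates to BDO OO DOO DOO DOO OO DOO DOO.

BDOOODOODOODOOOODOODOO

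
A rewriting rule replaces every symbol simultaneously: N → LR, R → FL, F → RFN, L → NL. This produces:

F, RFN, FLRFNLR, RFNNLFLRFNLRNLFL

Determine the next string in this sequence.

φ(RFNNLFLRFNLRNLFL) expands symbol-by-symbol to FL RFN LR LR NL RFN NL FL RFN LR NL FL LR NL RFN NL; joining the 16 pieces gives the next term.

FLRFNLRLRNLRFNNLFLRFNLRNLFLLRNLRFNNL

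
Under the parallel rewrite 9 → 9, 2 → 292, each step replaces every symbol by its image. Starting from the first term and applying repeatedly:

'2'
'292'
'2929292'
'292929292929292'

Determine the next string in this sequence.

2929292929292929292929292929292

φ(292929292929292) expands symbol-by-symbol to 292 9 292 9 292 9 292 9 292 9 292 9 292 9 292; joining the 15 pieces gives the next term.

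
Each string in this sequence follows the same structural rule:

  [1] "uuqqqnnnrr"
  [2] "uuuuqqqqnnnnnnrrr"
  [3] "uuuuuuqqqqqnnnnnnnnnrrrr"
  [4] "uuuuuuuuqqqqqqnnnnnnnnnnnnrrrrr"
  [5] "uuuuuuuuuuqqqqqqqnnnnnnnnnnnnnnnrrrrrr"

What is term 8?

uuuuuuuuuuuuuuuuqqqqqqqqqqnnnnnnnnnnnnnnnnnnnnnnnnrrrrrrrrr

Term n consists of 2n u's, followed by n+2 q's, followed by 3n n's, followed by n+1 r's (n = 1, 2, …).
For term 8, n = 8, so the run lengths are 16, 10, 24, 9.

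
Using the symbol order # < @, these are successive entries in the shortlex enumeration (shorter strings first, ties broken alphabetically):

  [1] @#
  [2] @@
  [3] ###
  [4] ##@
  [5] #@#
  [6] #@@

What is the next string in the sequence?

Treat #@@ as a base-2 numeral over the given alphabet and add one, carrying through any trailing @'s.

@##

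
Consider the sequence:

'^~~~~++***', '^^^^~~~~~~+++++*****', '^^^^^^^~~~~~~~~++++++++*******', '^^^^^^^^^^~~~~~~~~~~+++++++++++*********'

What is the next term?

^^^^^^^^^^^^^~~~~~~~~~~~~++++++++++++++***********

Each string has the form ^^{3n-2} ~^{2n+2} +^{3n-1} *^{2n+1} (n = 1, 2, …).
For the next term, n = 5, so the run lengths are 13, 12, 14, 11.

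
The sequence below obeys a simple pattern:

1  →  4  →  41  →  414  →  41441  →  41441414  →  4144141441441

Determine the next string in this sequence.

414414144144141441414

This is a Fibonacci-style word recurrence s(k) = s(k−1)·s(k−2): e.g. 4·1 = 41.
Continuing: 4144141441441 · 41441414 gives term 8.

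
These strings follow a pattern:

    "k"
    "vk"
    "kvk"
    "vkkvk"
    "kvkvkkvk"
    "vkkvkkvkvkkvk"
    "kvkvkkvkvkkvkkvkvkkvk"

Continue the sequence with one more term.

vkkvkkvkvkkvkkvkvkkvkvkkvkkvkvkkvk

Each term (from the third on) is the two preceding terms concatenated in order: term 3 = k·vk = kvk.
The next term joins vkkvkkvkvkkvk and kvkvkkvkvkkvkkvkvkkvk.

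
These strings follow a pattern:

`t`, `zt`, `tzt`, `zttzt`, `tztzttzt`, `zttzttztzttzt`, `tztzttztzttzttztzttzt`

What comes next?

From term 3 onward, concatenate the second-to-last term with the last: t·zt = tzt, zt·tzt = zttzt, …
Continuing: zttzttztzttzt · tztzttztzttzttztzttzt gives term 8.

zttzttztzttzttztzttztzttzttztzttzt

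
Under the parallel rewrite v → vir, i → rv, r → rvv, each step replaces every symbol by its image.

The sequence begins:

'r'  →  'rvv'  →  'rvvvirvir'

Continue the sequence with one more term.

rvvvirvirvirrvrvvvirrvrvv

Rewriting each symbol of rvvvirvir: r→rvv, v→vir, v→vir, v→vir, i→rv, r→rvv, v→vir, i→rv, r→rvv, which concatenates to rvv vir vir vir rv rvv vir rv rvv.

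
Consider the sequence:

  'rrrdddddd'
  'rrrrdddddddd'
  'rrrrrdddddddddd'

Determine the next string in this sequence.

rrrrrrdddddddddddd

Reading off run lengths: r runs 3, 4, 5; d runs 6, 8, 10 — each is linear in n, where the shown terms are n = 3, 4, 5.
At n = 6 the blocks have lengths 6, 12.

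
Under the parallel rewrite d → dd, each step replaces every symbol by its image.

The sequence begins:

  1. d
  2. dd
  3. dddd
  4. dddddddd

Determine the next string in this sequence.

dddddddddddddddd

Rewriting each symbol of dddddddd: d→dd, d→dd, d→dd, d→dd, d→dd, d→dd, d→dd, d→dd, which concatenates to dd dd dd dd dd dd dd dd.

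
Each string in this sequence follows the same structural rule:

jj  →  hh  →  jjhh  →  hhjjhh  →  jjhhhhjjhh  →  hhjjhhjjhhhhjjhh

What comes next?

jjhhhhjjhhhhjjhhjjhhhhjjhh

This is a Fibonacci-style word recurrence s(k) = s(k−2)·s(k−1): e.g. jj·hh = jjhh.
Continuing: jjhhhhjjhh · hhjjhhjjhhhhjjhh gives term 7.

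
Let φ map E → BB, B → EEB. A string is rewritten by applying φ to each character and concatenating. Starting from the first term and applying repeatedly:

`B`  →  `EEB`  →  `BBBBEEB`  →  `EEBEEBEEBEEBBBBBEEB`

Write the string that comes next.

Applying the rule to each of the 19 symbols of EEBEEBEEBEEBBBBBEEB gives the pieces BB BB EEB BB BB EEB BB BB EEB BB BB EEB EEB EEB EEB EEB BB BB EEB, which concatenate to the answer.

BBBBEEBBBBBEEBBBBBEEBBBBBEEBEEBEEBEEBEEBBBBBEEB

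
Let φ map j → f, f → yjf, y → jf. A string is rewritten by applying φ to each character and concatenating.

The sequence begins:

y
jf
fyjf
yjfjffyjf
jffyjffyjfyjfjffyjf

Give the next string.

φ(jffyjffyjfyjfjffyjf) expands symbol-by-symbol to f yjf yjf jf f yjf yjf jf f yjf jf f yjf f yjf yjf jf f yjf; joining the 19 pieces gives the next term.

fyjfyjfjffyjfyjfjffyjfjffyjffyjfyjfjffyjf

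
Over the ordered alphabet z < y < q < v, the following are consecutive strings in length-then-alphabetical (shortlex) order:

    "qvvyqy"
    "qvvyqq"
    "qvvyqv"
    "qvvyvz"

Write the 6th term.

Stepping forward 2 times from qvvyvz: qvvyvz → qvvyvy, then the target.

qvvyvq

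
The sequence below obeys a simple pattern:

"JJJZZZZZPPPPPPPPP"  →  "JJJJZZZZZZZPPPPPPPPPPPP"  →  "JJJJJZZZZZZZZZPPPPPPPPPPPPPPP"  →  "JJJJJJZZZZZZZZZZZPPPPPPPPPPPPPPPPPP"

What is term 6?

The n-th term is n+1 J's then 2n+1 Z's then 3n+3 P's, where the shown terms are n = 2, 3, 4, 5.
At n = 7 the blocks have lengths 8, 15, 24.

JJJJJJJJZZZZZZZZZZZZZZZPPPPPPPPPPPPPPPPPPPPPPPP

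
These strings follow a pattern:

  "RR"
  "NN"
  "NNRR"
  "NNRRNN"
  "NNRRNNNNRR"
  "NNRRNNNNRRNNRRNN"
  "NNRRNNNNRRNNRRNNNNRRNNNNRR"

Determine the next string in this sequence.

This is a Fibonacci-style word recurrence s(k) = s(k−1)·s(k−2): e.g. NN·RR = NNRR.
So term 8 is NNRRNNNNRRNNRRNNNNRRNNNNRR·NNRRNNNNRRNNRRNN.

NNRRNNNNRRNNRRNNNNRRNNNNRRNNRRNNNNRRNNRRNN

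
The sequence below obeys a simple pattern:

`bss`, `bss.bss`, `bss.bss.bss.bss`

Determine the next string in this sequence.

bss.bss.bss.bss.bss.bss.bss.bss

s(k+1) = s(k)·.·s(k) — each term doubles the last with '.' between the halves.
So the next term is two copies of bss.bss.bss.bss with '.' between the halves.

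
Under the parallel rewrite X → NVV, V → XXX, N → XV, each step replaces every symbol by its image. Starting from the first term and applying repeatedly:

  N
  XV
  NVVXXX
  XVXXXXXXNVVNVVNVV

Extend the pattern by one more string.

Applying the rule to each of the 17 symbols of XVXXXXXXNVVNVVNVV gives the pieces NVV XXX NVV NVV NVV NVV NVV NVV XV XXX XXX XV XXX XXX XV XXX XXX, which concatenate to the answer.

NVVXXXNVVNVVNVVNVVNVVNVVXVXXXXXXXVXXXXXXXVXXXXXX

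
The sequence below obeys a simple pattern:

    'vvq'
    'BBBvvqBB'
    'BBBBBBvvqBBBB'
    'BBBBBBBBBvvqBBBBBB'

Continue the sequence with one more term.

Each term wraps the previous one in BBB on the left and BB on the right.
Applying this once more to BBBBBBBBBvvqBBBBBB:

BBBBBBBBBBBBvvqBBBBBBBB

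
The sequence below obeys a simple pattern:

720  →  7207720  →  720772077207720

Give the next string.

7207720772077207720772077207720

Each string is two copies of the previous one joined by '7'.
One more doubling of 720772077207720 gives the answer.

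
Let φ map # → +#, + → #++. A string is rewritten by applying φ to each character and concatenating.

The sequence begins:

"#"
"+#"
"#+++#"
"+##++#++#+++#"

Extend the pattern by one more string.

#+++#+##++#+++##++#+++##++#++#+++#

φ(+##++#++#+++#) expands symbol-by-symbol to #++ +# +# #++ #++ +# #++ #++ +# #++ #++ #++ +#; joining the 13 pieces gives the next term.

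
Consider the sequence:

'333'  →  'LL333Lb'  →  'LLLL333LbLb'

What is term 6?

LLLLLLLLLL333LbLbLbLbLb

Every step adds LL to the front and Lb to the end of the previous string.
From LLLL333LbLb, 3 further steps: LLLL333LbLb → LLLLLL333LbLbLb → LLLLLLLL333LbLbLbLb → (answer).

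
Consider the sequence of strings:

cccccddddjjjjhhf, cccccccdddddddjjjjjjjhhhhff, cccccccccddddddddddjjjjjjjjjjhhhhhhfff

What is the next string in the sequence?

cccccccccccdddddddddddddjjjjjjjjjjjjjhhhhhhhhffff

Term n consists of 2n+1 c's, followed by 3n-2 d's, followed by 3n-2 j's, followed by 2n-2 h's, followed by n-1 f's, where the shown terms are n = 2, 3, 4.
At n = 5 the blocks have lengths 11, 13, 13, 8, 4.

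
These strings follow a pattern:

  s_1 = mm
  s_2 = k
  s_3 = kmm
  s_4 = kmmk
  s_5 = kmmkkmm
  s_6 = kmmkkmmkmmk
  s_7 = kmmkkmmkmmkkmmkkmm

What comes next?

This is a Fibonacci-style word recurrence s(k) = s(k−1)·s(k−2): e.g. k·mm = kmm.
The next term joins kmmkkmmkmmkkmmkkmm and kmmkkmmkmmk.

kmmkkmmkmmkkmmkkmmkmmkkmmkmmk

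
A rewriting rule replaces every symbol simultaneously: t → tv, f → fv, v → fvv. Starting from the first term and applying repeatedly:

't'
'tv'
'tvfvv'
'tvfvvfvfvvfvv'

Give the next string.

Applying the rule to each of the 13 symbols of tvfvvfvfvvfvv gives the pieces tv fvv fv fvv fvv fv fvv fv fvv fvv fv fvv fvv, which concatenate to the answer.

tvfvvfvfvvfvvfvfvvfvfvvfvvfvfvvfvv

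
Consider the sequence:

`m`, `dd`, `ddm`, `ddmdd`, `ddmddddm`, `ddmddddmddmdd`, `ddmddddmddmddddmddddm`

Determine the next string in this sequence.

This is a Fibonacci-style word recurrence s(k) = s(k−1)·s(k−2): e.g. dd·m = ddm.
So term 8 is ddmddddmddmddddmddddm·ddmddddmddmdd.

ddmddddmddmddddmddddmddmddddmddmdd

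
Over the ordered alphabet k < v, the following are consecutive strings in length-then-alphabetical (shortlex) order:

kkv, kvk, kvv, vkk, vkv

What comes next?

Find the rightmost character of vkv below v, bump it to the next letter, and reset everything to its right to k.

vvk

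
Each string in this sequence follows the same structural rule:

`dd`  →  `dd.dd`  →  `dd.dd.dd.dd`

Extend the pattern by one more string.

Each string is two copies of the previous one joined by '.'.
So the next term is two copies of dd.dd.dd.dd with '.' between the halves.

dd.dd.dd.dd.dd.dd.dd.dd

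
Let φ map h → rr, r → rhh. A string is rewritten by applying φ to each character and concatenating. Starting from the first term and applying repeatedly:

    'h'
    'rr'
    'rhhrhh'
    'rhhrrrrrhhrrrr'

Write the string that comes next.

φ(rhhrrrrrhhrrrr) expands symbol-by-symbol to rhh rr rr rhh rhh rhh rhh rhh rr rr rhh rhh rhh rhh; joining the 14 pieces gives the next term.

rhhrrrrrhhrhhrhhrhhrhhrrrrrhhrhhrhhrhh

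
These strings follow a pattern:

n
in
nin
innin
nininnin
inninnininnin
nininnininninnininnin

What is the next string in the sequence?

inninnininninnininnininninnininnin

This is a Fibonacci-style word recurrence s(k) = s(k−2)·s(k−1): e.g. n·in = nin.
So term 8 is inninnininnin·nininnininninnininnin.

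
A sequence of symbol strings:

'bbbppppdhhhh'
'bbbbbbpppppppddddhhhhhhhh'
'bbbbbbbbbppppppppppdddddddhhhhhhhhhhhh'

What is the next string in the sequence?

The n-th term is 3n b's then 3n+1 p's then 3n-2 d's then 4n h's (n = 1, 2, …).
For the next term, n = 4, so the run lengths are 12, 13, 10, 16.

bbbbbbbbbbbbpppppppppppppddddddddddhhhhhhhhhhhhhhhh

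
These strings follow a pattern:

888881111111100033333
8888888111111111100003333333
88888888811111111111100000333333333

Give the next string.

Each string has the form 8^{2n-1} 1^{2n+2} 0^{n} 3^{2n-1}, where the shown terms are n = 3, 4, 5.
For the next term, n = 6, so the run lengths are 11, 14, 6, 11.

888888888881111111111111100000033333333333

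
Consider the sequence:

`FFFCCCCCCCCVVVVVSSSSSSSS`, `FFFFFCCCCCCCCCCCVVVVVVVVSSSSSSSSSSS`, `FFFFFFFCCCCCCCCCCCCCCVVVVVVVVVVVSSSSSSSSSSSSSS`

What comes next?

The n-th term is 2n-1 F's then 3n+2 C's then 3n-1 V's then 3n+2 S's, where the shown terms are n = 2, 3, 4.
For the next term, n = 5, so the run lengths are 9, 17, 14, 17.

FFFFFFFFFCCCCCCCCCCCCCCCCCVVVVVVVVVVVVVVSSSSSSSSSSSSSSSSS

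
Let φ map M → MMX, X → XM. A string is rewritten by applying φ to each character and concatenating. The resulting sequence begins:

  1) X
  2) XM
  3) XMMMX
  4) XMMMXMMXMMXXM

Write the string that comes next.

XMMMXMMXMMXXMMMXMMXXMMMXMMXXMXMMMX

φ(XMMMXMMXMMXXM) expands symbol-by-symbol to XM MMX MMX MMX XM MMX MMX XM MMX MMX XM XM MMX; joining the 13 pieces gives the next term.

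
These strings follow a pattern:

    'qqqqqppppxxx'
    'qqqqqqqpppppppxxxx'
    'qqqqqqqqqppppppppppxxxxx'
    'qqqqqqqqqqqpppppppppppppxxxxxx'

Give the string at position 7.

Term n consists of 2n+1 q's, followed by 3n-2 p's, followed by n+1 x's, where the shown terms are n = 2, 3, 4, 5.
For term 7, n = 8, so the run lengths are 17, 22, 9.

qqqqqqqqqqqqqqqqqppppppppppppppppppppppxxxxxxxxx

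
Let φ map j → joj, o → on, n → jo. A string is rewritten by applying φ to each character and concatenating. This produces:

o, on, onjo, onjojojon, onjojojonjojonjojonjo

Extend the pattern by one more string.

Replace each of the 21 characters of onjojojonjojonjojonjo in place — on jo joj on joj on joj on jo joj on joj on jo joj on joj on jo joj on — and concatenate.

onjojojonjojonjojonjojojonjojonjojojonjojonjojojon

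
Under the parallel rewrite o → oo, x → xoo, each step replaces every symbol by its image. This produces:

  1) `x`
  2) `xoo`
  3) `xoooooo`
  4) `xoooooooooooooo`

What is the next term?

Replace each of the 15 characters of xoooooooooooooo in place — xoo oo oo oo oo oo oo oo oo oo oo oo oo oo oo — and concatenate.

xoooooooooooooooooooooooooooooo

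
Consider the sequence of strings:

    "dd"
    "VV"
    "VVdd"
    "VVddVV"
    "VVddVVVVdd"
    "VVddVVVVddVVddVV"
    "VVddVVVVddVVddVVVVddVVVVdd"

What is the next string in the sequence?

From term 3 onward, concatenate the last term with the second-to-last: VV·dd = VVdd, VVdd·VV = VVddVV, …
The next term joins VVddVVVVddVVddVVVVddVVVVdd and VVddVVVVddVVddVV.

VVddVVVVddVVddVVVVddVVVVddVVddVVVVddVVddVV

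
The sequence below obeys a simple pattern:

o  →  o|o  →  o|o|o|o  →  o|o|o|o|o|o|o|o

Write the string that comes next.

s(k+1) = s(k)·|·s(k) — each term doubles the last with '|' between the halves.
Doubling o|o|o|o|o|o|o|o with '|' between the halves:

o|o|o|o|o|o|o|o|o|o|o|o|o|o|o|o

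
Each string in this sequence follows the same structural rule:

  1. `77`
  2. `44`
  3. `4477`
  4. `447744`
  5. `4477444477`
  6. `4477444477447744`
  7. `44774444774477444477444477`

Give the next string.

This is a Fibonacci-style word recurrence s(k) = s(k−1)·s(k−2): e.g. 44·77 = 4477.
So term 8 is 44774444774477444477444477·4477444477447744.

447744447744774444774444774477444477447744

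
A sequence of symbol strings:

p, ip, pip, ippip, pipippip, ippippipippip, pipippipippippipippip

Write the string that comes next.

Each term (from the third on) is the two preceding terms concatenated in order: term 3 = p·ip = pip.
The next term joins ippippipippip and pipippipippippipippip.

ippippipippippipippipippippipippip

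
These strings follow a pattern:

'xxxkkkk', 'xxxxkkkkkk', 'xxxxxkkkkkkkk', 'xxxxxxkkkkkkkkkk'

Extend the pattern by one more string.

xxxxxxxkkkkkkkkkkkk

Term n consists of n+1 x's, followed by 2n k's, where the shown terms are n = 2, 3, 4, 5.
For the next term, n = 6, so the run lengths are 7, 12.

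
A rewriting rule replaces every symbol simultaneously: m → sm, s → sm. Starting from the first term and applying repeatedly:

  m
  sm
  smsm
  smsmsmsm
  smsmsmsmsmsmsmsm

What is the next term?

φ(smsmsmsmsmsmsmsm) expands symbol-by-symbol to sm sm sm sm sm sm sm sm sm sm sm sm sm sm sm sm; joining the 16 pieces gives the next term.

smsmsmsmsmsmsmsmsmsmsmsmsmsmsmsm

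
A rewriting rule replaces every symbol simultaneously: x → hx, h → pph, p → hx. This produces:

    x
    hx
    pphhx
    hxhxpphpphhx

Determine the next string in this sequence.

Expanding hxhxpphpphhx: h→pph, x→hx, h→pph, x→hx, p→hx, p→hx, h→pph, p→hx, p→hx, h→pph, h→pph, x→hx. Concatenated: pph hx pph hx hx hx pph hx hx pph pph hx.

pphhxpphhxhxhxpphhxhxpphpphhx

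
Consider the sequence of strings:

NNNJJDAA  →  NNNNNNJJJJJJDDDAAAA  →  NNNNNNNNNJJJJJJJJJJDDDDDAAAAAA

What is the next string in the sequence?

Reading off run lengths: N runs 3, 6, 9; J runs 2, 6, 10; D runs 1, 3, 5; A runs 2, 4, 6 — each is linear in n (n = 1, 2, …).
Setting n = 4 gives 12, 14, 7, 8 characters in each block.

NNNNNNNNNNNNJJJJJJJJJJJJJJDDDDDDDAAAAAAAA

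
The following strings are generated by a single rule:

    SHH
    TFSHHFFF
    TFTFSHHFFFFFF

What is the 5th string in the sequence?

Each term wraps the previous one in TF on the left and FFF on the right.
From TFTFSHHFFFFFF, 2 further steps: TFTFSHHFFFFFF → TFTFTFSHHFFFFFFFFF → (answer).

TFTFTFTFSHHFFFFFFFFFFFF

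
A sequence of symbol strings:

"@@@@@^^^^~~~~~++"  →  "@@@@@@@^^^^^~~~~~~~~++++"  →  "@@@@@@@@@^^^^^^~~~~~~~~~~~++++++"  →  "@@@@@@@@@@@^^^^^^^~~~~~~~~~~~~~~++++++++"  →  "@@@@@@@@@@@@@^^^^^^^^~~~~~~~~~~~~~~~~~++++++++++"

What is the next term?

@@@@@@@@@@@@@@@^^^^^^^^^~~~~~~~~~~~~~~~~~~~~++++++++++++

Term n consists of 2n+1 @'s, followed by n+2 ^'s, followed by 3n-1 ~'s, followed by 2n-2 +'s, where the shown terms are n = 2, 3, 4, 5, 6.
Setting n = 7 gives 15, 9, 20, 12 characters in each block.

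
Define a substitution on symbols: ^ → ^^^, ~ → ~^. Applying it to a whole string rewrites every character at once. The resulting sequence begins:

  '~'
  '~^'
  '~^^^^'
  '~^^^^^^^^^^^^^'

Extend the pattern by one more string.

Rewriting the 14 symbols of ~^^^^^^^^^^^^^ one by one yields ~^ ^^^ ^^^ ^^^ ^^^ ^^^ ^^^ ^^^ ^^^ ^^^ ^^^ ^^^ ^^^ ^^^; concatenated:

~^^^^^^^^^^^^^^^^^^^^^^^^^^^^^^^^^^^^^^^^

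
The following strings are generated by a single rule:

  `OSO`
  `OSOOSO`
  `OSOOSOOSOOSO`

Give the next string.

Every step duplicates the string.
One more doubling of OSOOSOOSOOSO gives the answer.

OSOOSOOSOOSOOSOOSOOSOOSO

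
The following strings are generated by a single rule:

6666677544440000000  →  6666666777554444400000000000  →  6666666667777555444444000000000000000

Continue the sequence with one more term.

6666666666677777555544444440000000000000000000

Term n consists of 2n+1 6's, followed by n 7's, followed by n-1 5's, followed by n+2 4's, followed by 4n-1 0's, where the shown terms are n = 2, 3, 4.
At n = 5 the blocks have lengths 11, 5, 4, 7, 19.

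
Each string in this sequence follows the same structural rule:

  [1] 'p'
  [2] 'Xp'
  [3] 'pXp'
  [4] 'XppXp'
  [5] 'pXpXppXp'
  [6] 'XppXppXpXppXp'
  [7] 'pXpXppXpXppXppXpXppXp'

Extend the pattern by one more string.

Each term (from the third on) is the two preceding terms concatenated in order: term 3 = p·Xp = pXp.
The next term joins XppXppXpXppXp and pXpXppXpXppXppXpXppXp.

XppXppXpXppXppXpXppXpXppXppXpXppXp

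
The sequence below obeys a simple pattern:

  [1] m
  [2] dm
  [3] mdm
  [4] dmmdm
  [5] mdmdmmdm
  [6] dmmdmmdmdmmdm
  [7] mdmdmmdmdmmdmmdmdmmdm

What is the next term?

From term 3 onward, concatenate the second-to-last term with the last: m·dm = mdm, dm·mdm = dmmdm, …
The next term joins dmmdmmdmdmmdm and mdmdmmdmdmmdmmdmdmmdm.

dmmdmmdmdmmdmmdmdmmdmdmmdmmdmdmmdm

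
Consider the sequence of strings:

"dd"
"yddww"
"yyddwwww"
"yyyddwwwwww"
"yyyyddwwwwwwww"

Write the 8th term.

Each term wraps the previous one in y on the left and ww on the right.
From yyyyddwwwwwwww, 3 further steps: yyyyddwwwwwwww → yyyyyddwwwwwwwwww → yyyyyyddwwwwwwwwwwww → (answer).

yyyyyyyddwwwwwwwwwwwwww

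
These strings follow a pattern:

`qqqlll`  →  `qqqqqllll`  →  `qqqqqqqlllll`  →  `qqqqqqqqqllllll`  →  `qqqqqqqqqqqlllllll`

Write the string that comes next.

Term n consists of 2n-1 q's, followed by n+1 l's, where the shown terms are n = 2, 3, 4, 5, 6.
At n = 7 the blocks have lengths 13, 8.

qqqqqqqqqqqqqllllllll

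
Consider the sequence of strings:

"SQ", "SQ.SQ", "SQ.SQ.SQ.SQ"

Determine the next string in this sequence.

s(k+1) = s(k)·.·s(k) — each term doubles the last with '.' between the halves.
Doubling SQ.SQ.SQ.SQ with '.' between the halves:

SQ.SQ.SQ.SQ.SQ.SQ.SQ.SQ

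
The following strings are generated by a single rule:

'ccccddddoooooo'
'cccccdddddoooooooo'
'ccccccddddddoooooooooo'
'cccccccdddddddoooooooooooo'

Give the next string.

Each string has the form c^{n+1} d^{n+1} o^{2n}, where the shown terms are n = 3, 4, 5, 6.
At n = 7 the blocks have lengths 8, 8, 14.

ccccccccddddddddoooooooooooooo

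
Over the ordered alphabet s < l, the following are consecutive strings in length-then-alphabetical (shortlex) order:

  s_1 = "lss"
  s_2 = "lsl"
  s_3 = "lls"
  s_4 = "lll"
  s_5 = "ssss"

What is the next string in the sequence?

The successor of ssss increments the rightmost position that isn't already l and resets every position after it to s.

sssl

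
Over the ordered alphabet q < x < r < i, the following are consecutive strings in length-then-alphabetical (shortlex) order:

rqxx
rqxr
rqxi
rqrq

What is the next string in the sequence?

Treat rqrq as a base-4 numeral over the given alphabet and add one, carrying through any trailing i's.

rqrx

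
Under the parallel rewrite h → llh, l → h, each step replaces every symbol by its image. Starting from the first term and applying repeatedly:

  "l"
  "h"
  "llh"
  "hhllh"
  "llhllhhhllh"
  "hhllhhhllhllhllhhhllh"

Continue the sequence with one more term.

Rewriting the 21 symbols of hhllhhhllhllhllhhhllh one by one yields llh llh h h llh llh llh h h llh h h llh h h llh llh llh h h llh; concatenated:

llhllhhhllhllhllhhhllhhhllhhhllhllhllhhhllh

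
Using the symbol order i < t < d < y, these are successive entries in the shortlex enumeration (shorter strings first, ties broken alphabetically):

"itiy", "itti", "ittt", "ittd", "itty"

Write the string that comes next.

itdi

Find the rightmost character of itty below y, bump it to the next letter, and reset everything to its right to i.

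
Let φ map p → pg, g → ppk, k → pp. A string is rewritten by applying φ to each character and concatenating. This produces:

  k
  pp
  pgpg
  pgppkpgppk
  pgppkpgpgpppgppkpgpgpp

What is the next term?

pgppkpgpgpppgppkpgppkpgpgpgppkpgpgpppgppkpgppkpgpg

Applying the rule to each of the 22 symbols of pgppkpgpgpppgppkpgpgpp gives the pieces pg ppk pg pg pp pg ppk pg ppk pg pg pg ppk pg pg pp pg ppk pg ppk pg pg, which concatenate to the answer.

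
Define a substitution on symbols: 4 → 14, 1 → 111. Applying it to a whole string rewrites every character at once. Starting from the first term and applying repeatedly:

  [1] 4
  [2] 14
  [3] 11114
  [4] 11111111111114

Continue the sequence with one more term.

11111111111111111111111111111111111111114

Replace each of the 14 characters of 11111111111114 in place — 111 111 111 111 111 111 111 111 111 111 111 111 111 14 — and concatenate.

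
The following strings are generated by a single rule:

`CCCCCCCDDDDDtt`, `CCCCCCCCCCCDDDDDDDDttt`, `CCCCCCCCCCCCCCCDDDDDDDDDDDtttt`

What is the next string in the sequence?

Each string has the form C^{4n-1} D^{3n-1} t^{n}, where the shown terms are n = 2, 3, 4.
At n = 5 the blocks have lengths 19, 14, 5.

CCCCCCCCCCCCCCCCCCCDDDDDDDDDDDDDDttttt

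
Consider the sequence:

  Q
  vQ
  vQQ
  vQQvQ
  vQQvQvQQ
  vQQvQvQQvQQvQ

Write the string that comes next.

Each term (from the third on) is the previous term followed by the one before it: term 3 = vQ·Q = vQQ.
So term 7 is vQQvQvQQvQQvQ·vQQvQvQQ.

vQQvQvQQvQQvQvQQvQvQQ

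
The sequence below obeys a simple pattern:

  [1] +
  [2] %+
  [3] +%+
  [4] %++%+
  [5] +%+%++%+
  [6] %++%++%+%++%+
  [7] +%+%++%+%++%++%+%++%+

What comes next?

Each term (from the third on) is the two preceding terms concatenated in order: term 3 = +·%+ = +%+.
The next term joins %++%++%+%++%+ and +%+%++%+%++%++%+%++%+.

%++%++%+%++%++%+%++%+%++%++%+%++%+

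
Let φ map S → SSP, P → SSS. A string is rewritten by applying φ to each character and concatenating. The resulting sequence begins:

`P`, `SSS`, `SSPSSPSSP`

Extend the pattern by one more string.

Expanding SSPSSPSSP: S→SSP, S→SSP, P→SSS, S→SSP, S→SSP, P→SSS, S→SSP, S→SSP, P→SSS. Concatenated: SSP SSP SSS SSP SSP SSS SSP SSP SSS.

SSPSSPSSSSSPSSPSSSSSPSSPSSS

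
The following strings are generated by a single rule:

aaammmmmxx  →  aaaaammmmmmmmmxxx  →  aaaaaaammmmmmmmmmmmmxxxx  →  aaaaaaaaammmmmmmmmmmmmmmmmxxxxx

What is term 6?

The n-th term is 2n+1 a's then 4n+1 m's then n+1 x's (n = 1, 2, …).
Setting n = 6 gives 13, 25, 7 characters in each block.

aaaaaaaaaaaaammmmmmmmmmmmmmmmmmmmmmmmmxxxxxxx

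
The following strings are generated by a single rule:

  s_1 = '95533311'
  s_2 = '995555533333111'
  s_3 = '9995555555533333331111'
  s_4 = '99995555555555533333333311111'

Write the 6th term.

The n-th term is n 9's then 3n-1 5's then 2n+1 3's then n+1 1's (n = 1, 2, …).
For term 6, n = 6, so the run lengths are 6, 17, 13, 7.

9999995555555555555555533333333333331111111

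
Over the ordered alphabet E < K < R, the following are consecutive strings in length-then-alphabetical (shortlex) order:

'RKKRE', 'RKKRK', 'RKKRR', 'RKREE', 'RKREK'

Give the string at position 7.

Advancing 2 positions from RKREK through RKREK → RKRER reaches term 7.

RKRKE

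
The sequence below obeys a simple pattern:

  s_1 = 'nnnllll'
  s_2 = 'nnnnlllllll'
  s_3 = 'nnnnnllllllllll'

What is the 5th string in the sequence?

Each string has the form n^{n+2} l^{3n+1} (n = 1, 2, …).
For term 5, n = 5, so the run lengths are 7, 16.

nnnnnnnllllllllllllllll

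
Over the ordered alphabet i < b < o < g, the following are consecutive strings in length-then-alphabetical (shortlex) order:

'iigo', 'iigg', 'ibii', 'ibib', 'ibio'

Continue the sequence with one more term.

Treat ibio as a base-4 numeral over the given alphabet and add one, carrying through any trailing g's.

ibig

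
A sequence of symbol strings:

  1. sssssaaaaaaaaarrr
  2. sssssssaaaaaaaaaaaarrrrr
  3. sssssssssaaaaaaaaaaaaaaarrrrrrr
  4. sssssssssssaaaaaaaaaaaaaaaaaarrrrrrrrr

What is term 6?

Term n consists of 2n+1 s's, followed by 3n+3 a's, followed by 2n-1 r's, where the shown terms are n = 2, 3, 4, 5.
Setting n = 7 gives 15, 24, 13 characters in each block.

sssssssssssssssaaaaaaaaaaaaaaaaaaaaaaaarrrrrrrrrrrrr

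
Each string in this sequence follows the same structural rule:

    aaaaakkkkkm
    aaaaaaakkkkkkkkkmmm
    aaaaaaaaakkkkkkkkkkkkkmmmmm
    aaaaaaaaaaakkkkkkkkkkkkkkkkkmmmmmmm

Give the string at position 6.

aaaaaaaaaaaaaaakkkkkkkkkkkkkkkkkkkkkkkkkmmmmmmmmmmm

Term n consists of 2n+3 a's, followed by 4n+1 k's, followed by 2n-1 m's (n = 1, 2, …).
For term 6, n = 6, so the run lengths are 15, 25, 11.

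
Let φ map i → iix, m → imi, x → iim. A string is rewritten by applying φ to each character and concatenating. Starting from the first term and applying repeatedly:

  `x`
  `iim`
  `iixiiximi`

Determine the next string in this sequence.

iixiixiimiixiixiimiiximiiix

Rewriting each symbol of iixiiximi: i→iix, i→iix, x→iim, i→iix, i→iix, x→iim, i→iix, m→imi, i→iix, which concatenates to iix iix iim iix iix iim iix imi iix.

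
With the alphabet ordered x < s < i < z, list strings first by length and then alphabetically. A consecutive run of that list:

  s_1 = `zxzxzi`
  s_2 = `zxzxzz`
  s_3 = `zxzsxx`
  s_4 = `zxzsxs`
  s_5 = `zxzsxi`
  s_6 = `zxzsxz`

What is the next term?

zxzssx

Treat zxzsxz as a base-4 numeral over the given alphabet and add one, carrying through any trailing z's.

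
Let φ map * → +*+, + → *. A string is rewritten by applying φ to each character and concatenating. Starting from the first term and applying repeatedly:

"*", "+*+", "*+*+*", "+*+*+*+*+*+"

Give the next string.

*+*+*+*+*+*+*+*+*+*+*

Apply φ to +*+*+*+*+*+ symbol by symbol: +→*, *→+*+, +→*, *→+*+, +→*, *→+*+, +→*, *→+*+, +→*, *→+*+, +→*; joined: * +*+ * +*+ * +*+ * +*+ * +*+ *.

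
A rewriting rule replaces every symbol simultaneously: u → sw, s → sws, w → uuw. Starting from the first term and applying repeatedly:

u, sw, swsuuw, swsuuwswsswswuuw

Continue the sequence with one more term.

Replace each of the 16 characters of swsuuwswsswswuuw in place — sws uuw sws sw sw uuw sws uuw sws sws uuw sws uuw sw sw uuw — and concatenate.

swsuuwswsswswuuwswsuuwswsswsuuwswsuuwswswuuw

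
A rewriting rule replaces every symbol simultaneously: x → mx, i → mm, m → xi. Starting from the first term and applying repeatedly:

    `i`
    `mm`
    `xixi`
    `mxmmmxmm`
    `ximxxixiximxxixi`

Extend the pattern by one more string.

Applying the rule to each of the 16 symbols of ximxxixiximxxixi gives the pieces mx mm xi mx mx mm mx mm mx mm xi mx mx mm mx mm, which concatenate to the answer.

mxmmximxmxmmmxmmmxmmximxmxmmmxmm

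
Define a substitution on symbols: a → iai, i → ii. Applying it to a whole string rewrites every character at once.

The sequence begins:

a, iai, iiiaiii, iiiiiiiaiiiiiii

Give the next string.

Rewriting the 15 symbols of iiiiiiiaiiiiiii one by one yields ii ii ii ii ii ii ii iai ii ii ii ii ii ii ii; concatenated:

iiiiiiiiiiiiiiiaiiiiiiiiiiiiiii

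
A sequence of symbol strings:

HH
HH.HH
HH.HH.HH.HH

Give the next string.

HH.HH.HH.HH.HH.HH.HH.HH

s(k+1) = s(k)·.·s(k) — each term doubles the last with '.' between the halves.
One more doubling of HH.HH.HH.HH gives the answer.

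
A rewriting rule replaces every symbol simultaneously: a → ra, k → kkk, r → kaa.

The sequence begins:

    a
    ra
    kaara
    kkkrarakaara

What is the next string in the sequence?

kkkkkkkkkkaarakaarakkkrarakaara

Apply φ to kkkrarakaara symbol by symbol: k→kkk, k→kkk, k→kkk, r→kaa, a→ra, r→kaa, a→ra, k→kkk, a→ra, a→ra, r→kaa, a→ra; joined: kkk kkk kkk kaa ra kaa ra kkk ra ra kaa ra.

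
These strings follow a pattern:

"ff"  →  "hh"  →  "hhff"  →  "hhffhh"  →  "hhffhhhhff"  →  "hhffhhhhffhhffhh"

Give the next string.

hhffhhhhffhhffhhhhffhhhhff

From term 3 onward, concatenate the last term with the second-to-last: hh·ff = hhff, hhff·hh = hhffhh, …
The next term joins hhffhhhhffhhffhh and hhffhhhhff.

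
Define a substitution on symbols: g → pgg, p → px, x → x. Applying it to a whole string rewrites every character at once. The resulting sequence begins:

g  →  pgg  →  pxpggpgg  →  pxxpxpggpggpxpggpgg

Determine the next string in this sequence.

pxxxpxxpxpggpggpxpggpggpxxpxpggpggpxpggpgg

Applying the rule to each of the 19 symbols of pxxpxpggpggpxpggpgg gives the pieces px x x px x px pgg pgg px pgg pgg px x px pgg pgg px pgg pgg, which concatenate to the answer.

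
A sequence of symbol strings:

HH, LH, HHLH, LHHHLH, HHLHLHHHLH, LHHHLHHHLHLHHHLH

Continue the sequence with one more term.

HHLHLHHHLHLHHHLHHHLHLHHHLH

Each term (from the third on) is the two preceding terms concatenated in order: term 3 = HH·LH = HHLH.
Continuing: HHLHLHHHLH · LHHHLHHHLHLHHHLH gives term 7.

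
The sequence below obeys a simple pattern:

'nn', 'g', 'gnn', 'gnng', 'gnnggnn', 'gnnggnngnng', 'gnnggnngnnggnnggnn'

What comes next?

From term 3 onward, concatenate the last term with the second-to-last: g·nn = gnn, gnn·g = gnng, …
The next term joins gnnggnngnnggnnggnn and gnnggnngnng.

gnnggnngnnggnnggnngnnggnngnng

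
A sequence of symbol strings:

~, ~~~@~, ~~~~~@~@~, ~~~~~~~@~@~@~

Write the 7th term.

~~~~~~~~~~~~~@~@~@~@~@~@~

s(k+1) = ~~·s(k)·@~, so each term gains ~~ as a prefix and @~ as a suffix.
From ~~~~~~~@~@~@~, 3 further steps: ~~~~~~~@~@~@~ → ~~~~~~~~~@~@~@~@~ → ~~~~~~~~~~~@~@~@~@~@~ → (answer).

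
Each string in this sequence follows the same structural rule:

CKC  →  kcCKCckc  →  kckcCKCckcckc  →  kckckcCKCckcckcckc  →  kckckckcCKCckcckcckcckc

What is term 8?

s(k+1) = kc·s(k)·ckc, so each term gains kc as a prefix and ckc as a suffix.
From kckckckcCKCckcckcckcckc, 3 further steps: kckckckcCKCckcckcckcckc → kckckckckcCKCckcckcckcckcckc → kckckckckckcCKCckcckcckcckcckcckc → (answer).

kckckckckckckcCKCckcckcckcckcckcckcckc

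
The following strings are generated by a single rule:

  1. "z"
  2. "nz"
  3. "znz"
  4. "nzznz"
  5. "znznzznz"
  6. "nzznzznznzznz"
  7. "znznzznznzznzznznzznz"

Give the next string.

From term 3 onward, concatenate the second-to-last term with the last: z·nz = znz, nz·znz = nzznz, …
So term 8 is nzznzznznzznz·znznzznznzznzznznzznz.

nzznzznznzznzznznzznznzznzznznzznz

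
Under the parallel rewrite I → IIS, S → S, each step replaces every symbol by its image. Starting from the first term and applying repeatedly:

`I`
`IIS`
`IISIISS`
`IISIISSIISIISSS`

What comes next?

Replace each of the 15 characters of IISIISSIISIISSS in place — IIS IIS S IIS IIS S S IIS IIS S IIS IIS S S S — and concatenate.

IISIISSIISIISSSIISIISSIISIISSSS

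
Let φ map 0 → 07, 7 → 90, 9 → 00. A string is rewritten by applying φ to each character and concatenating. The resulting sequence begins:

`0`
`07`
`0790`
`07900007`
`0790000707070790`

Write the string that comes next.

φ(0790000707070790) expands symbol-by-symbol to 07 90 00 07 07 07 07 90 07 90 07 90 07 90 00 07; joining the 16 pieces gives the next term.

07900007070707900790079007900007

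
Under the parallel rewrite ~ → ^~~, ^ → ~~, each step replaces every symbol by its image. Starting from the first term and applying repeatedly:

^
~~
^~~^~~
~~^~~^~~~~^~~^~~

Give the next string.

^~~^~~~~^~~^~~~~^~~^~~^~~^~~~~^~~^~~~~^~~^~~

Applying the rule to each of the 16 symbols of ~~^~~^~~~~^~~^~~ gives the pieces ^~~ ^~~ ~~ ^~~ ^~~ ~~ ^~~ ^~~ ^~~ ^~~ ~~ ^~~ ^~~ ~~ ^~~ ^~~, which concatenate to the answer.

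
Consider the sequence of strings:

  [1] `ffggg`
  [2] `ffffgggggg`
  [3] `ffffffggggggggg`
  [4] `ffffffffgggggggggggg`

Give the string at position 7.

The n-th term is 2n f's then 3n g's (n = 1, 2, …).
At n = 7 the blocks have lengths 14, 21.

ffffffffffffffggggggggggggggggggggg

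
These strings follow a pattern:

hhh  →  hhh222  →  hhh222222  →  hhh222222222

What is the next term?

Every step adds 222 to the end: s(k+1) = s(k)·222.
Applying this once more to hhh222222222:

hhh222222222222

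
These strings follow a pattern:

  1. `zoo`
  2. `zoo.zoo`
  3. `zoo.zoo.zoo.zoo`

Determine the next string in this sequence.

Each string is two copies of the previous one joined by '.'.
One more doubling of zoo.zoo.zoo.zoo gives the answer.

zoo.zoo.zoo.zoo.zoo.zoo.zoo.zoo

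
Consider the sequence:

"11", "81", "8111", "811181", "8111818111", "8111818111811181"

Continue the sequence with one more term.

81118181118111818111818111

This is a Fibonacci-style word recurrence s(k) = s(k−1)·s(k−2): e.g. 81·11 = 8111.
So term 7 is 8111818111811181·8111818111.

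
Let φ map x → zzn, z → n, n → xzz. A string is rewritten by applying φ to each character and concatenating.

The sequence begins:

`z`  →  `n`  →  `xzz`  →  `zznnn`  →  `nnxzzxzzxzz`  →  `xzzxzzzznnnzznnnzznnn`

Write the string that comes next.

zznnnzznnnnnxzzxzzxzznnxzzxzzxzznnxzzxzzxzz

Applying the rule to each of the 21 symbols of xzzxzzzznnnzznnnzznnn gives the pieces zzn n n zzn n n n n xzz xzz xzz n n xzz xzz xzz n n xzz xzz xzz, which concatenate to the answer.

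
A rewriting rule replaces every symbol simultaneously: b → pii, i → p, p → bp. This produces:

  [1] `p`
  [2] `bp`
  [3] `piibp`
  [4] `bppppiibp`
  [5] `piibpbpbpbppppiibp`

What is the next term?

bppppiibppiibppiibppiibpbpbpbppppiibp

Applying the rule to each of the 18 symbols of piibpbpbpbppppiibp gives the pieces bp p p pii bp pii bp pii bp pii bp bp bp bp p p pii bp, which concatenate to the answer.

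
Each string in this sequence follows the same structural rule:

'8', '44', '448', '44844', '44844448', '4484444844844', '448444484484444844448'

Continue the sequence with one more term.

This is a Fibonacci-style word recurrence s(k) = s(k−1)·s(k−2): e.g. 44·8 = 448.
Continuing: 448444484484444844448 · 4484444844844 gives term 8.

4484444844844448444484484444844844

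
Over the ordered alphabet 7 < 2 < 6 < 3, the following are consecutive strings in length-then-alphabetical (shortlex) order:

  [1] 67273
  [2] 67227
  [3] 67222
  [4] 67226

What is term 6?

67267

Continuing the enumeration 2 steps past 67226: 67226 → 67223 → (answer).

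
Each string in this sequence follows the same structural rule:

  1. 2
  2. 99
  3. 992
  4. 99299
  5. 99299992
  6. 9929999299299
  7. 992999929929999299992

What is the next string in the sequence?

From term 3 onward, concatenate the last term with the second-to-last: 99·2 = 992, 992·99 = 99299, …
So term 8 is 992999929929999299992·9929999299299.

9929999299299992999929929999299299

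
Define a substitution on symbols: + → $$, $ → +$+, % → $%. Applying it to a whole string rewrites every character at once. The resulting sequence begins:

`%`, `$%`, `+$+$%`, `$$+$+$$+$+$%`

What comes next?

Apply φ to $$+$+$$+$+$% symbol by symbol: $→+$+, $→+$+, +→$$, $→+$+, +→$$, $→+$+, $→+$+, +→$$, $→+$+, +→$$, $→+$+, %→$%; joined: +$+ +$+ $$ +$+ $$ +$+ +$+ $$ +$+ $$ +$+ $%.

+$++$+$$+$+$$+$++$+$$+$+$$+$+$%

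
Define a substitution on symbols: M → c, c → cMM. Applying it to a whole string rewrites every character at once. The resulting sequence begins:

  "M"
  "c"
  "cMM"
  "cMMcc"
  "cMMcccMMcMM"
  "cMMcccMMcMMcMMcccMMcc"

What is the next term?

cMMcccMMcMMcMMcccMMcccMMcccMMcMMcMMcccMMcMM

φ(cMMcccMMcMMcMMcccMMcc) expands symbol-by-symbol to cMM c c cMM cMM cMM c c cMM c c cMM c c cMM cMM cMM c c cMM cMM; joining the 21 pieces gives the next term.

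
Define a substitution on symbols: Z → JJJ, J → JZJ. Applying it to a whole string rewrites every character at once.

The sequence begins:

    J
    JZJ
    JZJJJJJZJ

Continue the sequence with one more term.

Rewriting each symbol of JZJJJJJZJ: J→JZJ, Z→JJJ, J→JZJ, J→JZJ, J→JZJ, J→JZJ, J→JZJ, Z→JJJ, J→JZJ, which concatenates to JZJ JJJ JZJ JZJ JZJ JZJ JZJ JJJ JZJ.

JZJJJJJZJJZJJZJJZJJZJJJJJZJ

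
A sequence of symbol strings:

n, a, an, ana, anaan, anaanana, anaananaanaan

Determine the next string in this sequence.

Each term (from the third on) is the previous term followed by the one before it: term 3 = a·n = an.
Continuing: anaananaanaan · anaanana gives term 8.

anaananaanaananaanana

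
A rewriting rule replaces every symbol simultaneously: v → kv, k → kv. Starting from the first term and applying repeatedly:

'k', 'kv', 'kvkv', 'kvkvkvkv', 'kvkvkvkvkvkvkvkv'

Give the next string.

Rewriting the 16 symbols of kvkvkvkvkvkvkvkv one by one yields kv kv kv kv kv kv kv kv kv kv kv kv kv kv kv kv; concatenated:

kvkvkvkvkvkvkvkvkvkvkvkvkvkvkvkv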